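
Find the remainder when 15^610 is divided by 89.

Successive squares of 15 mod 89: 15^1≡15, 15^2≡47, 15^4≡73, 15^8≡78, 15^16≡32, 15^32≡45, 15^64≡67, 15^128≡39, 15^256≡8, 15^512≡64.
610 = 2 + 32 + 64 + 512, so 15^610 ≡ 47·45·67·64 ≡ 20 (mod 89).

20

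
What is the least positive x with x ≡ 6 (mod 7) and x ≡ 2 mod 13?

x ≡ 6 (mod 7) gives x ∈ {6, 13, 20, 27, 34, 41}.
The first of these with x mod 13 = 2 is 41.

41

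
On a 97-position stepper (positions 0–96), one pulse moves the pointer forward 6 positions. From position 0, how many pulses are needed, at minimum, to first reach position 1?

97 = 16·6 + 1
6 = 6·1 + 0
Back-substituting gives 6·81 ≡ 1 (mod 97).

81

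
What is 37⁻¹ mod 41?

10

41 = 1·37 + 4
37 = 9·4 + 1
4 = 4·1 + 0
Back-substituting gives 37·10 ≡ 1 (mod 41).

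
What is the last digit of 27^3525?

Powers of 7 mod 10 repeat with period 4: 7, 9, 3, 1.
3525 mod 4 = 1, so the last digit matches 7^1 = 7.

7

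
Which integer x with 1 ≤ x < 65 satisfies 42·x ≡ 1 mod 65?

48

42·48 = 2016 = 31·65 + 1, so 42⁻¹ ≡ 48 (mod 65).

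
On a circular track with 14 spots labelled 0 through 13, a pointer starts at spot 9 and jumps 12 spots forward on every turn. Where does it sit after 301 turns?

9

301·12 = 3612.
3612 = 258·14 + 0, so 3612 mod 14 = 0.
(9 + 0) mod 14 = 9.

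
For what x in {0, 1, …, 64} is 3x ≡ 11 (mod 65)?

47

The inverse of 3 mod 65 is 22 (since 3·22 = 66 ≡ 1).
Multiplying both sides by 22: x ≡ 22·11 = 242 ≡ 47 (mod 65).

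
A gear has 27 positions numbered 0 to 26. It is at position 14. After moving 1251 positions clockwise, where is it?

23

1251 − 46·27 = 9, so 1251 ≡ 9 (mod 27).
(14 + 9) mod 27 = 23.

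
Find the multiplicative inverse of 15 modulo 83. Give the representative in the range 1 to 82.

15·72 = 1080 = 13·83 + 1, so 15⁻¹ ≡ 72 (mod 83).

72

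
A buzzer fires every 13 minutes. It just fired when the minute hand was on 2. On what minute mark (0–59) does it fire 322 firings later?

322·13 = 4186.
Dividing 4186 by 60 gives quotient 69 and remainder 46.
(2 + 46) mod 60 = 48.

48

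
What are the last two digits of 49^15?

49

By repeated squaring mod 100: 49^1≡49, 49^2≡1, 49^4≡1, 49^8≡1.
Since 15 = 1 + 2 + 4 + 8 in binary, 49^15 ≡ 49·1·1·1 ≡ 49 (mod 100).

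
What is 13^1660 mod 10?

1

The units digit of 13^n cycles with period 4: 3, 9, 7, 1, …
1660 leaves remainder 0 on division by 4, so 13^1660 ends in 1.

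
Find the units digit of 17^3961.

The units digit of 17^n cycles with period 4: 7, 9, 3, 1, …
3961 leaves remainder 1 on division by 4, so 17^3961 ends in 7.

7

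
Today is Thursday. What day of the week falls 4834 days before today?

Dividing 4834 by 7 gives quotient 690 and remainder 4.
Thursday − 4 days → Sunday.

Sunday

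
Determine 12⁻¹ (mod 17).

17 = 1·12 + 5
12 = 2·5 + 2
5 = 2·2 + 1
2 = 2·1 + 0
Back-substituting gives 12·10 ≡ 1 (mod 17).

10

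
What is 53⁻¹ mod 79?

3

53·3 = 159 = 2·79 + 1, so 53⁻¹ ≡ 3 (mod 79).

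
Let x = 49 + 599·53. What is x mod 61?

599·53 = 31747.
Dividing 31747 by 61 gives quotient 520 and remainder 27.
(49 + 27) mod 61 = 15.

15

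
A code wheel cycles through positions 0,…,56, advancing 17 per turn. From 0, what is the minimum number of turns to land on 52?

50

The inverse of 17 mod 57 is 47 (since 17·47 = 799 ≡ 1).
Multiplying both sides by 47: x ≡ 47·52 = 2444 ≡ 50 (mod 57).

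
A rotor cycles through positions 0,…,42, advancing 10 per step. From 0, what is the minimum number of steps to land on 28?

10⁻¹ ≡ 13 (mod 43) because 10·13 = 130 = 3·43 + 1.
Multiplying both sides by 13: x ≡ 13·28 = 364 ≡ 20 (mod 43).
Check: 10·20 = 200 = 4·43 + 28.

20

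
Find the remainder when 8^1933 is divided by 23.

By repeated squaring mod 23: 8^1≡8, 8^2≡18, 8^4≡2, 8^8≡4, 8^16≡16, 8^32≡3, 8^64≡9, 8^128≡12, 8^256≡6, 8^512≡13, 8^1024≡8.
Since 1933 = 1 + 4 + 8 + 128 + 256 + 512 + 1024 in binary, 8^1933 ≡ 8·2·4·12·6·13·8 ≡ 4 (mod 23).

4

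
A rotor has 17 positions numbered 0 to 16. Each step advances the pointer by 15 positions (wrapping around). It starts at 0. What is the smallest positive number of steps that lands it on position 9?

The inverse of 15 mod 17 is 8 (since 15·8 = 120 ≡ 1).
So x ≡ 8·9 = 72 ≡ 4 (mod 17).

4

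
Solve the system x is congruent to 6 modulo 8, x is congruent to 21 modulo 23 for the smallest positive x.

x ≡ 6 (mod 8) gives x ∈ {6, 14, 22, 30, 38, 46, 54, 62, …}.
The first of these with x mod 23 = 21 is 182.

182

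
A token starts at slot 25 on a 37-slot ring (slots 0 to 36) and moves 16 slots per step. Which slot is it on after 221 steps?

221·16 = 3536.
3536 mod 37 = 21 (since 95·37 = 3515).
(25 + 21) mod 37 = 9.

9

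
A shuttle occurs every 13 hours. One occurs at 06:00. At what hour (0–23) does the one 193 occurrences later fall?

193·13 = 2509.
2509 = 104·24 + 13, so 2509 mod 24 = 13.
(6 + 13) mod 24 = 19.

19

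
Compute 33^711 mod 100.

17

Successive squares of 33 mod 100: 33^1≡33, 33^2≡89, 33^4≡21, 33^8≡41, 33^16≡81, 33^32≡61, 33^64≡21, 33^128≡41, 33^256≡81, 33^512≡61.
Since 711 = 1 + 2 + 4 + 64 + 128 + 512 in binary, 33^711 ≡ 33·89·21·21·41·61 ≡ 17 (mod 100).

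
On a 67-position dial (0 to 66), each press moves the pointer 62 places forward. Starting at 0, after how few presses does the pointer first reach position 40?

59

The inverse of 62 mod 67 is 40 (since 62·40 = 2480 ≡ 1).
So x ≡ 40·40 = 1600 ≡ 59 (mod 67).
Check: 62·59 = 3658 = 54·67 + 40.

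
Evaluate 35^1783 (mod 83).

8

Square-and-reduce mod 83: 35^1≡35, 35^2≡63, 35^4≡68, 35^8≡59, 35^16≡78, 35^32≡25, 35^64≡44, 35^128≡27, 35^256≡65, 35^512≡75, 35^1024≡64.
Since 1783 = 1 + 2 + 4 + 16 + 32 + 64 + 128 + 512 + 1024 in binary, 35^1783 ≡ 35·63·68·78·25·44·27·75·64 ≡ 8 (mod 83).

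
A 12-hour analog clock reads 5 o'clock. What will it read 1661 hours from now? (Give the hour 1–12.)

1661 = 138·12 + 5, so 1661 mod 12 = 5.
5 + 5 → 10 on a 12-hour dial.

10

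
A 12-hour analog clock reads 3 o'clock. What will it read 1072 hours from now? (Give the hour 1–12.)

Dividing 1072 by 12 gives quotient 89 and remainder 4.
3 + 4 → 7 on a 12-hour dial.

7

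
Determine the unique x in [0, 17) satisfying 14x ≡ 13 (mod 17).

The inverse of 14 mod 17 is 11 (since 14·11 = 154 ≡ 1).
So x ≡ 11·13 = 143 ≡ 7 (mod 17).
Check: 14·7 = 98 = 5·17 + 13.

7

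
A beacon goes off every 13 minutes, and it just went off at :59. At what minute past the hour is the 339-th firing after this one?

26

339·13 = 4407.
4407 mod 60 = 27 (since 73·60 = 4380).
(59 + 27) mod 60 = 26.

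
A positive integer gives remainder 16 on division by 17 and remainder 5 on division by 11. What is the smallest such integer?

Since 11·14 ≡ 1 (mod 17), take x = 5 + 11·((16−5)·14 mod 17) = 5 + 11·1 = 16.
Check: 16 mod 17 = 16, 16 mod 11 = 5.

16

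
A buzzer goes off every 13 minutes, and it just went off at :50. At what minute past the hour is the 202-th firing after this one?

36

202·13 = 2626.
2626 − 43·60 = 46, so 2626 ≡ 46 (mod 60).
(50 + 46) mod 60 = 36.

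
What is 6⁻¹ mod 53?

53 = 8·6 + 5
6 = 1·5 + 1
5 = 5·1 + 0
Back-substituting gives 6·9 ≡ 1 (mod 53).

9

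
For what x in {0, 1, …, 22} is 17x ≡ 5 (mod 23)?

3

The inverse of 17 mod 23 is 19 (since 17·19 = 323 ≡ 1).
So x ≡ 19·5 = 95 ≡ 3 (mod 23).
Check: 17·3 = 51 = 2·23 + 5.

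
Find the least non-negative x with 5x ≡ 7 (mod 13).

4

5⁻¹ ≡ 8 (mod 13) because 5·8 = 40 = 3·13 + 1.
So x ≡ 8·7 = 56 ≡ 4 (mod 13).
Check: 5·4 = 20 = 1·13 + 7.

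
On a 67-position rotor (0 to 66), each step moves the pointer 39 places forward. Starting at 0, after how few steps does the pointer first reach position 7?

39⁻¹ ≡ 55 (mod 67) because 39·55 = 2145 = 32·67 + 1.
Multiplying both sides by 55: x ≡ 55·7 = 385 ≡ 50 (mod 67).

50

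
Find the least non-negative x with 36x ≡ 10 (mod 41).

36⁻¹ ≡ 8 (mod 41) because 36·8 = 288 = 7·41 + 1.
So x ≡ 8·10 = 80 ≡ 39 (mod 41).
Check: 36·39 = 1404 = 34·41 + 10.

39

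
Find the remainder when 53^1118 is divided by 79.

55

By repeated squaring mod 79: 53^1≡53, 53^2≡44, 53^4≡40, 53^8≡20, 53^16≡5, 53^32≡25, 53^64≡72, 53^128≡49, 53^256≡31, 53^512≡13, 53^1024≡11.
1118 = 2 + 4 + 8 + 16 + 64 + 1024, so 53^1118 ≡ 44·40·20·5·72·11 ≡ 55 (mod 79).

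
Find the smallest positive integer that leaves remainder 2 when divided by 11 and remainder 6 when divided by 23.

x ≡ 2 (mod 11) gives x ∈ {2, 13, 24, 35, 46, 57, 68, 79, …}.
The first of these with x mod 23 = 6 is 167.

167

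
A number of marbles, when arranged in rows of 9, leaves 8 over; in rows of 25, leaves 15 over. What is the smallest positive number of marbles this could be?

x ≡ 8 (mod 9) gives x ∈ {8, 17, 26, 35, 44, 53, 62, 71, …}.
The first of these with x mod 25 = 15 is 215.

215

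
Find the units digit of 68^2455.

2

The units digit of 68^n cycles with period 4: 8, 4, 2, 6, …
2455 mod 4 = 3, so the last digit matches 8^3 = 2.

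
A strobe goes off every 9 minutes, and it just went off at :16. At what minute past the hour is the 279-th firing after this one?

7

279·9 = 2511.
2511 − 41·60 = 51, so 2511 ≡ 51 (mod 60).
(16 + 51) mod 60 = 7.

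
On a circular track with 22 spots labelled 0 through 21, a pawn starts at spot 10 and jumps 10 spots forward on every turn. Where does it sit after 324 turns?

16

324·10 = 3240.
3240 mod 22 = 6 (since 147·22 = 3234).
(10 + 6) mod 22 = 16.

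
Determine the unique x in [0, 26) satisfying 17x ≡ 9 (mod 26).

25

The inverse of 17 mod 26 is 23 (since 17·23 = 391 ≡ 1).
Multiplying both sides by 23: x ≡ 23·9 = 207 ≡ 25 (mod 26).
Check: 17·25 = 425 = 16·26 + 9.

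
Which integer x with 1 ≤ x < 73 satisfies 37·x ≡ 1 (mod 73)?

2

37·2 = 74 = 1·73 + 1, so 37⁻¹ ≡ 2 (mod 73).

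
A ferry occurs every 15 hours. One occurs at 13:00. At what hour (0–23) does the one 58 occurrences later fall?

19

58·15 = 870.
870 = 36·24 + 6, so 870 mod 24 = 6.
(13 + 6) mod 24 = 19.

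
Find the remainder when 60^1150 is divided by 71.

37

Successive squares of 60 mod 71: 60^1≡60, 60^2≡50, 60^4≡15, 60^8≡12, 60^16≡2, 60^32≡4, 60^64≡16, 60^128≡43, 60^256≡3, 60^512≡9, 60^1024≡10.
1150 = 2 + 4 + 8 + 16 + 32 + 64 + 1024, so 60^1150 ≡ 50·15·12·2·4·16·10 ≡ 37 (mod 71).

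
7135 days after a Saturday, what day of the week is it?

7135 = 1019·7 + 2, so 7135 mod 7 = 2.
Saturday + 2 days → Monday.

Monday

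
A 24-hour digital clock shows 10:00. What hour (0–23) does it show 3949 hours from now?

Dividing 3949 by 24 gives quotient 164 and remainder 13.
(10 + 13) mod 24 = 23.

23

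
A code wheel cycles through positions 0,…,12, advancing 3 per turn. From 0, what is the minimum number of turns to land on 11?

8

The inverse of 3 mod 13 is 9 (since 3·9 = 27 ≡ 1).
So x ≡ 9·11 = 99 ≡ 8 (mod 13).
Check: 3·8 = 24 = 1·13 + 11.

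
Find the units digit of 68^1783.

2

Powers of 8 mod 10 repeat with period 4: 8, 4, 2, 6.
1783 leaves remainder 3 on division by 4, so 68^1783 ends in 2.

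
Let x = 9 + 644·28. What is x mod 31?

644·28 = 18032.
18032 − 581·31 = 21, so 18032 ≡ 21 (mod 31).
(9 + 21) mod 31 = 30.

30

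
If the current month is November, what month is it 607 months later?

June

607 − 50·12 = 7, so 607 ≡ 7 (mod 12).
November + 7 months → June.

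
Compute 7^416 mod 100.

By repeated squaring mod 100: 7^1≡7, 7^2≡49, 7^4≡1, 7^8≡1, 7^16≡1, 7^32≡1, 7^64≡1, 7^128≡1, 7^256≡1.
Since 416 = 32 + 128 + 256 in binary, 7^416 ≡ 1·1·1 ≡ 1 (mod 100).

1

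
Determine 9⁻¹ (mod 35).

4

35 = 3·9 + 8
9 = 1·8 + 1
8 = 8·1 + 0
Back-substituting gives 9·4 ≡ 1 (mod 35).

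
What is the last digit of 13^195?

Last digits of 3^n: 3, 9, 7, 1 (period 4).
195 leaves remainder 3 on division by 4, so 13^195 ends in 7.

7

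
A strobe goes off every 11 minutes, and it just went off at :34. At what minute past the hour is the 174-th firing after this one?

174·11 = 1914.
1914 − 31·60 = 54, so 1914 ≡ 54 (mod 60).
(34 + 54) mod 60 = 28.

28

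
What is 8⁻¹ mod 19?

19 = 2·8 + 3
8 = 2·3 + 2
3 = 1·2 + 1
2 = 2·1 + 0
Back-substituting gives 8·12 ≡ 1 (mod 19).

12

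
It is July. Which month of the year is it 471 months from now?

October

471 mod 12 = 3 (since 39·12 = 468).
July + 3 months → October.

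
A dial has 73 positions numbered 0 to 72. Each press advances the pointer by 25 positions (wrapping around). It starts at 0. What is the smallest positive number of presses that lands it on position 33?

13

The inverse of 25 mod 73 is 38 (since 25·38 = 950 ≡ 1).
So x ≡ 38·33 = 1254 ≡ 13 (mod 73).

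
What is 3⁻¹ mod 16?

3·11 = 33 = 2·16 + 1, so 3⁻¹ ≡ 11 (mod 16).

11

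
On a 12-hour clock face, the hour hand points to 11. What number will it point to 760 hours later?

Dividing 760 by 12 gives quotient 63 and remainder 4.
11 + 4 → 3 on a 12-hour dial.

3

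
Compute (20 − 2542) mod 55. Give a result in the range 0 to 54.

Dividing 2542 by 55 gives quotient 46 and remainder 12.
(20 − 12) mod 55 = 8.

8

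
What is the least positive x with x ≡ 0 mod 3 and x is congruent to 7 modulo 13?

33

x ≡ 0 (mod 3) gives x ∈ {0, 3, 6, 9, 12, 15, 18, 21, …}.
The first of these with x mod 13 = 7 is 33.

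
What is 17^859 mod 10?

Last digits of 7^n: 7, 9, 3, 1 (period 4).
859 leaves remainder 3 on division by 4, so 17^859 ends in 3.

3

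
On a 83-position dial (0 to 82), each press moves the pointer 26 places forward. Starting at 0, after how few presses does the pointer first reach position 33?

30

The inverse of 26 mod 83 is 16 (since 26·16 = 416 ≡ 1).
So x ≡ 16·33 = 528 ≡ 30 (mod 83).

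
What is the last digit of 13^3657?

Last digits of 3^n: 3, 9, 7, 1 (period 4).
3657 mod 4 = 1, so the last digit matches 3^1 = 3.

3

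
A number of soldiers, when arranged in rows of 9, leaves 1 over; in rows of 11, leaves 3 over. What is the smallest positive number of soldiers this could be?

x ≡ 1 (mod 9) gives x ∈ {1, 10, 19, 28, 37, 46, 55, 64, …}.
The first of these with x mod 11 = 3 is 91.

91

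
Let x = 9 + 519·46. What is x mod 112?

27

519·46 = 23874.
23874 mod 112 = 18 (since 213·112 = 23856).
(9 + 18) mod 112 = 27.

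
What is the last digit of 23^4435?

7

Powers of 3 mod 10 repeat with period 4: 3, 9, 7, 1.
4435 leaves remainder 3 on division by 4, so 23^4435 ends in 7.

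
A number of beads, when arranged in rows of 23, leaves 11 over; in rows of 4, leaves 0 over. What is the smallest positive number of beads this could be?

x ≡ 0 (mod 4) gives x ∈ {0, 4, 8, 12, 16, 20, 24, 28, …}.
The first of these with x mod 23 = 11 is 80.

80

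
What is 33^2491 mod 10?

7

The units digit of 33^n cycles with period 4: 3, 9, 7, 1, …
2491 leaves remainder 3 on division by 4, so 33^2491 ends in 7.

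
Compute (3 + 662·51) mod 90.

662·51 = 33762.
Dividing 33762 by 90 gives quotient 375 and remainder 12.
(3 + 12) mod 90 = 15.

15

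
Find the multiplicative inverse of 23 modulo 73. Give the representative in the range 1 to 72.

23·54 = 1242 = 17·73 + 1, so 23⁻¹ ≡ 54 (mod 73).

54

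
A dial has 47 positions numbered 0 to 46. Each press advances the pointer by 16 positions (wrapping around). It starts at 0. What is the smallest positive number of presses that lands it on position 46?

16⁻¹ ≡ 3 (mod 47) because 16·3 = 48 = 1·47 + 1.
Multiplying both sides by 3: x ≡ 3·46 = 138 ≡ 44 (mod 47).
Check: 16·44 = 704 = 14·47 + 46.

44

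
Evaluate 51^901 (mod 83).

70

By repeated squaring mod 83: 51^1≡51, 51^2≡28, 51^4≡37, 51^8≡41, 51^16≡21, 51^32≡26, 51^64≡12, 51^128≡61, 51^256≡69, 51^512≡30.
Since 901 = 1 + 4 + 128 + 256 + 512 in binary, 51^901 ≡ 51·37·61·69·30 ≡ 70 (mod 83).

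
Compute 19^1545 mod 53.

3

Successive squares of 19 mod 53: 19^1≡19, 19^2≡43, 19^4≡47, 19^8≡36, 19^16≡24, 19^32≡46, 19^64≡49, 19^128≡16, 19^256≡44, 19^512≡28, 19^1024≡42.
Since 1545 = 1 + 8 + 512 + 1024 in binary, 19^1545 ≡ 19·36·28·42 ≡ 3 (mod 53).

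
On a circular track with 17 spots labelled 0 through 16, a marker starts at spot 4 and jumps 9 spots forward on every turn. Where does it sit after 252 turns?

252·9 = 2268.
2268 mod 17 = 7 (since 133·17 = 2261).
(4 + 7) mod 17 = 11.

11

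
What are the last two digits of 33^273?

By repeated squaring mod 100: 33^1≡33, 33^2≡89, 33^4≡21, 33^8≡41, 33^16≡81, 33^32≡61, 33^64≡21, 33^128≡41, 33^256≡81.
Since 273 = 1 + 16 + 256 in binary, 33^273 ≡ 33·81·81 ≡ 13 (mod 100).

13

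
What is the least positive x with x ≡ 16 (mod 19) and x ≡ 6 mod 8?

Since 8·12 ≡ 1 (mod 19), take x = 6 + 8·((16−6)·12 mod 19) = 6 + 8·6 = 54.
Check: 54 mod 19 = 16, 54 mod 8 = 6.

54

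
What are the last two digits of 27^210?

Square-and-reduce mod 100: 27^1≡27, 27^2≡29, 27^4≡41, 27^8≡81, 27^16≡61, 27^32≡21, 27^64≡41, 27^128≡81.
210 = 2 + 16 + 64 + 128, so 27^210 ≡ 29·61·41·81 ≡ 49 (mod 100).

49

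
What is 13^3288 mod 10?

1

The units digit of 13^n cycles with period 4: 3, 9, 7, 1, …
3288 mod 4 = 0, so the last digit matches 3^4 = 1.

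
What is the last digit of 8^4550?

4

The units digit of 8^n cycles with period 4: 8, 4, 2, 6, …
4550 mod 4 = 2, so the last digit matches 8^2 = 4.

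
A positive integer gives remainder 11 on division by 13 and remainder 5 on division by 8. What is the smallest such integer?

Since 8·5 ≡ 1 (mod 13), take x = 5 + 8·((11−5)·5 mod 13) = 5 + 8·4 = 37.
Check: 37 mod 13 = 11, 37 mod 8 = 5.

37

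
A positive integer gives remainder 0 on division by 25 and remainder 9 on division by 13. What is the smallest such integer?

Since 13·2 ≡ 1 (mod 25), take x = 9 + 13·((0−9)·2 mod 25) = 9 + 13·7 = 100.
Check: 100 mod 25 = 0, 100 mod 13 = 9.

100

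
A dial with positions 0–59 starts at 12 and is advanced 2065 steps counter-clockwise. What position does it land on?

2065 mod 60 = 25 (since 34·60 = 2040).
(12 − 25) mod 60 = 47.

47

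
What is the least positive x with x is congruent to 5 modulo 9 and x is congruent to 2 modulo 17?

x ≡ 5 (mod 9) gives x ∈ {5, 14, 23, 32, 41, 50, 59, 68, …}.
The first of these with x mod 17 = 2 is 104.

104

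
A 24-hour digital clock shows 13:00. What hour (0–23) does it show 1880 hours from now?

21

1880 = 78·24 + 8, so 1880 mod 24 = 8.
(13 + 8) mod 24 = 21.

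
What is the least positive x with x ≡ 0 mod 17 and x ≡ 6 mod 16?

102

Since 16·16 ≡ 1 (mod 17), take x = 6 + 16·((0−6)·16 mod 17) = 6 + 16·6 = 102.
Check: 102 mod 17 = 0, 102 mod 16 = 6.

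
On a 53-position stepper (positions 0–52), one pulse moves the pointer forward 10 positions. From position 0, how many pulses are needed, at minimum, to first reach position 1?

16

53 = 5·10 + 3
10 = 3·3 + 1
3 = 3·1 + 0
Back-substituting gives 10·16 ≡ 1 (mod 53).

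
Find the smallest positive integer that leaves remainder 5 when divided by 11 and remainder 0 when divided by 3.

Since 3·4 ≡ 1 (mod 11), take x = 0 + 3·((5−0)·4 mod 11) = 0 + 3·9 = 27.
Check: 27 mod 11 = 5, 27 mod 3 = 0.

27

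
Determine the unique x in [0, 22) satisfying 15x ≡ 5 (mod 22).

15

15⁻¹ ≡ 3 (mod 22) because 15·3 = 45 = 2·22 + 1.
Multiplying both sides by 3: x ≡ 3·5 = 15 ≡ 15 (mod 22).
Check: 15·15 = 225 = 10·22 + 5.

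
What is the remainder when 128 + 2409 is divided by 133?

10

2409 mod 133 = 15 (since 18·133 = 2394).
(128 + 15) mod 133 = 10.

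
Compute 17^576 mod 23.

8

Square-and-reduce mod 23: 17^1≡17, 17^2≡13, 17^4≡8, 17^8≡18, 17^16≡2, 17^32≡4, 17^64≡16, 17^128≡3, 17^256≡9, 17^512≡12.
Since 576 = 64 + 512 in binary, 17^576 ≡ 16·12 ≡ 8 (mod 23).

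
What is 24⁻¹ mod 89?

24·26 = 624 = 7·89 + 1, so 24⁻¹ ≡ 26 (mod 89).

26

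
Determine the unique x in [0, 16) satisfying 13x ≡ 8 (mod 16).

13⁻¹ ≡ 5 (mod 16) because 13·5 = 65 = 4·16 + 1.
Multiplying both sides by 5: x ≡ 5·8 = 40 ≡ 8 (mod 16).
Check: 13·8 = 104 = 6·16 + 8.

8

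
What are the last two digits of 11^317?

Square-and-reduce mod 100: 11^1≡11, 11^2≡21, 11^4≡41, 11^8≡81, 11^16≡61, 11^32≡21, 11^64≡41, 11^128≡81, 11^256≡61.
317 = 1 + 4 + 8 + 16 + 32 + 256, so 11^317 ≡ 11·41·81·61·21·61 ≡ 71 (mod 100).

71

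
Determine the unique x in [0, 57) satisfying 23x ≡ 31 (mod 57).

41

23⁻¹ ≡ 5 (mod 57) because 23·5 = 115 = 2·57 + 1.
So x ≡ 5·31 = 155 ≡ 41 (mod 57).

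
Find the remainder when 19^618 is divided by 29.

13

Square-and-reduce mod 29: 19^1≡19, 19^2≡13, 19^4≡24, 19^8≡25, 19^16≡16, 19^32≡24, 19^64≡25, 19^128≡16, 19^256≡24, 19^512≡25.
Since 618 = 2 + 8 + 32 + 64 + 512 in binary, 19^618 ≡ 13·25·24·25·25 ≡ 13 (mod 29).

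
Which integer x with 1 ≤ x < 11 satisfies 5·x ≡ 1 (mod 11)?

5·9 = 45 = 4·11 + 1, so 5⁻¹ ≡ 9 (mod 11).

9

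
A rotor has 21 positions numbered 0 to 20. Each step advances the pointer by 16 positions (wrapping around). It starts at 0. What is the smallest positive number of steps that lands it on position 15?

18

16⁻¹ ≡ 4 (mod 21) because 16·4 = 64 = 3·21 + 1.
So x ≡ 4·15 = 60 ≡ 18 (mod 21).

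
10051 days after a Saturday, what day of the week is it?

Friday

10051 − 1435·7 = 6, so 10051 ≡ 6 (mod 7).
Saturday + 6 days → Friday.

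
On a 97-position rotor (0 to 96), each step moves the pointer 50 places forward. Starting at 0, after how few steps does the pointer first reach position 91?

93

The inverse of 50 mod 97 is 33 (since 50·33 = 1650 ≡ 1).
Multiplying both sides by 33: x ≡ 33·91 = 3003 ≡ 93 (mod 97).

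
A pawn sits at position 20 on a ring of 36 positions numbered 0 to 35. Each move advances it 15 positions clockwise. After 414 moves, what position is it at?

414·15 = 6210.
6210 − 172·36 = 18, so 6210 ≡ 18 (mod 36).
(20 + 18) mod 36 = 2.

2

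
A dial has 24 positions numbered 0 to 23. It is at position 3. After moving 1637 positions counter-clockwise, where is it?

22

1637 = 68·24 + 5, so 1637 mod 24 = 5.
(3 − 5) mod 24 = 22.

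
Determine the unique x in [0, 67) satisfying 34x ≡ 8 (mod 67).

16

The inverse of 34 mod 67 is 2 (since 34·2 = 68 ≡ 1).
So x ≡ 2·8 = 16 ≡ 16 (mod 67).
Check: 34·16 = 544 = 8·67 + 8.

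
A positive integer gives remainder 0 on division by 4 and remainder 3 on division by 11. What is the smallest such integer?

Since 11·3 ≡ 1 (mod 4), take x = 3 + 11·((0−3)·3 mod 4) = 3 + 11·3 = 36.
Check: 36 mod 4 = 0, 36 mod 11 = 3.

36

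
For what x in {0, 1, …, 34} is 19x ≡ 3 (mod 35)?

19⁻¹ ≡ 24 (mod 35) because 19·24 = 456 = 13·35 + 1.
So x ≡ 24·3 = 72 ≡ 2 (mod 35).

2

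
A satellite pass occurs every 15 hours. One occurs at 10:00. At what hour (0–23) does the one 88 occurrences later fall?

10

88·15 = 1320.
1320 = 55·24 + 0, so 1320 mod 24 = 0.
(10 + 0) mod 24 = 10.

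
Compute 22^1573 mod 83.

19

Square-and-reduce mod 83: 22^1≡22, 22^2≡69, 22^4≡30, 22^8≡70, 22^16≡3, 22^32≡9, 22^64≡81, 22^128≡4, 22^256≡16, 22^512≡7, 22^1024≡49.
Since 1573 = 1 + 4 + 32 + 512 + 1024 in binary, 22^1573 ≡ 22·30·9·7·49 ≡ 19 (mod 83).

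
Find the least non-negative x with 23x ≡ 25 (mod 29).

23⁻¹ ≡ 24 (mod 29) because 23·24 = 552 = 19·29 + 1.
So x ≡ 24·25 = 600 ≡ 20 (mod 29).

20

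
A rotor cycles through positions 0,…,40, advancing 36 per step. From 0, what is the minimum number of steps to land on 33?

18

36⁻¹ ≡ 8 (mod 41) because 36·8 = 288 = 7·41 + 1.
Multiplying both sides by 8: x ≡ 8·33 = 264 ≡ 18 (mod 41).
Check: 36·18 = 648 = 15·41 + 33.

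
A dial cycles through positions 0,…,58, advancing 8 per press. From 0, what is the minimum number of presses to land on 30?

48

The inverse of 8 mod 59 is 37 (since 8·37 = 296 ≡ 1).
So x ≡ 37·30 = 1110 ≡ 48 (mod 59).
Check: 8·48 = 384 = 6·59 + 30.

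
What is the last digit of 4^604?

Powers of 4 mod 10 repeat with period 2: 4, 6.
604 leaves remainder 0 on division by 2, so 4^604 ends in 6.

6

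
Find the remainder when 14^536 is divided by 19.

Square-and-reduce mod 19: 14^1≡14, 14^2≡6, 14^4≡17, 14^8≡4, 14^16≡16, 14^32≡9, 14^64≡5, 14^128≡6, 14^256≡17, 14^512≡4.
536 = 8 + 16 + 512, so 14^536 ≡ 4·16·4 ≡ 9 (mod 19).

9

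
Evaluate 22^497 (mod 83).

79

Square-and-reduce mod 83: 22^1≡22, 22^2≡69, 22^4≡30, 22^8≡70, 22^16≡3, 22^32≡9, 22^64≡81, 22^128≡4, 22^256≡16.
Since 497 = 1 + 16 + 32 + 64 + 128 + 256 in binary, 22^497 ≡ 22·3·9·81·4·16 ≡ 79 (mod 83).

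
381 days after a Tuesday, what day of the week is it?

Friday

Dividing 381 by 7 gives quotient 54 and remainder 3.
Tuesday + 3 days → Friday.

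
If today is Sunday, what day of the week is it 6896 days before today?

6896 = 985·7 + 1, so 6896 mod 7 = 1.
Sunday − 1 day → Saturday.

Saturday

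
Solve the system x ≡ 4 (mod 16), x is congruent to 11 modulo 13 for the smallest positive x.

180

x ≡ 11 (mod 13) gives x ∈ {11, 24, 37, 50, 63, 76, 89, 102, …}.
The first of these with x mod 16 = 4 is 180.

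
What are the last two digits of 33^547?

77

By repeated squaring mod 100: 33^1≡33, 33^2≡89, 33^4≡21, 33^8≡41, 33^16≡81, 33^32≡61, 33^64≡21, 33^128≡41, 33^256≡81, 33^512≡61.
Since 547 = 1 + 2 + 32 + 512 in binary, 33^547 ≡ 33·89·61·61 ≡ 77 (mod 100).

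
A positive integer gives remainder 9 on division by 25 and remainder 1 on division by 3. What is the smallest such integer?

x ≡ 1 (mod 3) gives x ∈ {1, 4, 7, 10, 13, 16, 19, 22, …}.
The first of these with x mod 25 = 9 is 34.

34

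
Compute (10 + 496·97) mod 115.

52

496·97 = 48112.
48112 = 418·115 + 42, so 48112 mod 115 = 42.
(10 + 42) mod 115 = 52.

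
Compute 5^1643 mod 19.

9

By repeated squaring mod 19: 5^1≡5, 5^2≡6, 5^4≡17, 5^8≡4, 5^16≡16, 5^32≡9, 5^64≡5, 5^128≡6, 5^256≡17, 5^512≡4, 5^1024≡16.
1643 = 1 + 2 + 8 + 32 + 64 + 512 + 1024, so 5^1643 ≡ 5·6·4·9·5·4·16 ≡ 9 (mod 19).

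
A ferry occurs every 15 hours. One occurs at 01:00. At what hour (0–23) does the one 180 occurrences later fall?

13

180·15 = 2700.
2700 mod 24 = 12 (since 112·24 = 2688).
(1 + 12) mod 24 = 13.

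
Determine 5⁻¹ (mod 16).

16 = 3·5 + 1
5 = 5·1 + 0
Back-substituting gives 5·13 ≡ 1 (mod 16).

13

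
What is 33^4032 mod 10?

The units digit of 33^n cycles with period 4: 3, 9, 7, 1, …
4032 leaves remainder 0 on division by 4, so 33^4032 ends in 1.

1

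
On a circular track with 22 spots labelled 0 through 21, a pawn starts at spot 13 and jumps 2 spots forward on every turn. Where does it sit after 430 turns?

15

430·2 = 860.
Dividing 860 by 22 gives quotient 39 and remainder 2.
(13 + 2) mod 22 = 15.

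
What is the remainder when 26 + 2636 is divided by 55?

2636 mod 55 = 51 (since 47·55 = 2585).
(26 + 51) mod 55 = 22.

22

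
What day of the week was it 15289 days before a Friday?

Thursday

15289 − 2184·7 = 1, so 15289 ≡ 1 (mod 7).
Friday − 1 day → Thursday.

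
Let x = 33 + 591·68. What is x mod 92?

17

591·68 = 40188.
40188 = 436·92 + 76, so 40188 mod 92 = 76.
(33 + 76) mod 92 = 17.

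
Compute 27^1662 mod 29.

9

Square-and-reduce mod 29: 27^1≡27, 27^2≡4, 27^4≡16, 27^8≡24, 27^16≡25, 27^32≡16, 27^64≡24, 27^128≡25, 27^256≡16, 27^512≡24, 27^1024≡25.
1662 = 2 + 4 + 8 + 16 + 32 + 64 + 512 + 1024, so 27^1662 ≡ 4·16·24·25·16·24·24·25 ≡ 9 (mod 29).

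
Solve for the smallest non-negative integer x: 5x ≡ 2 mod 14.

6

5⁻¹ ≡ 3 (mod 14) because 5·3 = 15 = 1·14 + 1.
So x ≡ 3·2 = 6 ≡ 6 (mod 14).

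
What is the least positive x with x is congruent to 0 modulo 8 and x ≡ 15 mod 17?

32

Since 17·1 ≡ 1 (mod 8), take x = 15 + 17·((0−15)·1 mod 8) = 15 + 17·1 = 32.
Check: 32 mod 8 = 0, 32 mod 17 = 15.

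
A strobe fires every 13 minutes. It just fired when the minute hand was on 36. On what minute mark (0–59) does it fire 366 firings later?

54

366·13 = 4758.
4758 = 79·60 + 18, so 4758 mod 60 = 18.
(36 + 18) mod 60 = 54.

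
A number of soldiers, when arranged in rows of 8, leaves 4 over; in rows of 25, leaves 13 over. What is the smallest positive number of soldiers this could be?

188

x ≡ 4 (mod 8) gives x ∈ {4, 12, 20, 28, 36, 44, 52, 60, …}.
The first of these with x mod 25 = 13 is 188.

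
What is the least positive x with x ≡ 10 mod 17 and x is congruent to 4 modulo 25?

x ≡ 10 (mod 17) gives x ∈ {10, 27, 44, 61, 78, 95, 112, 129}.
The first of these with x mod 25 = 4 is 129.

129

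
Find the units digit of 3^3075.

Last digits of 3^n: 3, 9, 7, 1 (period 4).
3075 mod 4 = 3, so the last digit matches 3^3 = 7.

7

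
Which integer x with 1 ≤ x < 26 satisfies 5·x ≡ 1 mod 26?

21

26 = 5·5 + 1
5 = 5·1 + 0
Back-substituting gives 5·21 ≡ 1 (mod 26).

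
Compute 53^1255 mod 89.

36

By repeated squaring mod 89: 53^1≡53, 53^2≡50, 53^4≡8, 53^8≡64, 53^16≡2, 53^32≡4, 53^64≡16, 53^128≡78, 53^256≡32, 53^512≡45, 53^1024≡67.
1255 = 1 + 2 + 4 + 32 + 64 + 128 + 1024, so 53^1255 ≡ 53·50·8·4·16·78·67 ≡ 36 (mod 89).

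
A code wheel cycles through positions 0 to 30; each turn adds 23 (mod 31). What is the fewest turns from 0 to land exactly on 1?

31 = 1·23 + 8
23 = 2·8 + 7
8 = 1·7 + 1
7 = 7·1 + 0
Back-substituting gives 23·27 ≡ 1 (mod 31).

27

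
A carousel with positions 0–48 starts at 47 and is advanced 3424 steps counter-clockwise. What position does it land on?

4

3424 mod 49 = 43 (since 69·49 = 3381).
(47 − 43) mod 49 = 4.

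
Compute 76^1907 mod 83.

67

By repeated squaring mod 83: 76^1≡76, 76^2≡49, 76^4≡77, 76^8≡36, 76^16≡51, 76^32≡28, 76^64≡37, 76^128≡41, 76^256≡21, 76^512≡26, 76^1024≡12.
1907 = 1 + 2 + 16 + 32 + 64 + 256 + 512 + 1024, so 76^1907 ≡ 76·49·51·28·37·21·26·12 ≡ 67 (mod 83).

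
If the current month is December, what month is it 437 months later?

437 − 36·12 = 5, so 437 ≡ 5 (mod 12).
December + 5 months → May.

May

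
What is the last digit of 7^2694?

9

The units digit of 7^n cycles with period 4: 7, 9, 3, 1, …
2694 leaves remainder 2 on division by 4, so 7^2694 ends in 9.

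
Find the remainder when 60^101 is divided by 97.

By repeated squaring mod 97: 60^1≡60, 60^2≡11, 60^4≡24, 60^8≡91, 60^16≡36, 60^32≡35, 60^64≡61.
101 = 1 + 4 + 32 + 64, so 60^101 ≡ 60·24·35·61 ≡ 82 (mod 97).

82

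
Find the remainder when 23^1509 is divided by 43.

By repeated squaring mod 43: 23^1≡23, 23^2≡13, 23^4≡40, 23^8≡9, 23^16≡38, 23^32≡25, 23^64≡23, 23^128≡13, 23^256≡40, 23^512≡9, 23^1024≡38.
1509 = 1 + 4 + 32 + 64 + 128 + 256 + 1024, so 23^1509 ≡ 23·40·25·23·13·40·38 ≡ 21 (mod 43).

21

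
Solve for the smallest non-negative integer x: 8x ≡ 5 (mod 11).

2

8⁻¹ ≡ 7 (mod 11) because 8·7 = 56 = 5·11 + 1.
So x ≡ 7·5 = 35 ≡ 2 (mod 11).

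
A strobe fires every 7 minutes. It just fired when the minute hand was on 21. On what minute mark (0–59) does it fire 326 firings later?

326·7 = 2282.
2282 mod 60 = 2 (since 38·60 = 2280).
(21 + 2) mod 60 = 23.

23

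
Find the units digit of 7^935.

3

Powers of 7 mod 10 repeat with period 4: 7, 9, 3, 1.
935 leaves remainder 3 on division by 4, so 7^935 ends in 3.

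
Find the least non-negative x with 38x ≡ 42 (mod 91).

49

The inverse of 38 mod 91 is 12 (since 38·12 = 456 ≡ 1).
Multiplying both sides by 12: x ≡ 12·42 = 504 ≡ 49 (mod 91).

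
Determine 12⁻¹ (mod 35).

3

12·3 = 36 = 1·35 + 1, so 12⁻¹ ≡ 3 (mod 35).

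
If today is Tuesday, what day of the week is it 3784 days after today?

3784 = 540·7 + 4, so 3784 mod 7 = 4.
Tuesday + 4 days → Saturday.

Saturday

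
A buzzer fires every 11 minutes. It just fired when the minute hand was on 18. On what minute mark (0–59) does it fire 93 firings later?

21

93·11 = 1023.
1023 = 17·60 + 3, so 1023 mod 60 = 3.
(18 + 3) mod 60 = 21.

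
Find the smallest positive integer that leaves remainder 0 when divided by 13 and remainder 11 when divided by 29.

156

x ≡ 0 (mod 13) gives x ∈ {0, 13, 26, 39, 52, 65, 78, 91, …}.
The first of these with x mod 29 = 11 is 156.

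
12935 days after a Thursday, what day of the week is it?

12935 − 1847·7 = 6, so 12935 ≡ 6 (mod 7).
Thursday + 6 days → Wednesday.

Wednesday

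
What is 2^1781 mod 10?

Last digits of 2^n: 2, 4, 8, 6 (period 4).
1781 leaves remainder 1 on division by 4, so 2^1781 ends in 2.

2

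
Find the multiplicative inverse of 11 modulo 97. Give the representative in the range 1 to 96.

53

97 = 8·11 + 9
11 = 1·9 + 2
9 = 4·2 + 1
2 = 2·1 + 0
Back-substituting gives 11·53 ≡ 1 (mod 97).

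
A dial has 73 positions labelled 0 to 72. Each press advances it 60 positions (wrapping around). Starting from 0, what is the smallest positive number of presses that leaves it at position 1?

73 = 1·60 + 13
60 = 4·13 + 8
13 = 1·8 + 5
8 = 1·5 + 3
5 = 1·3 + 2
3 = 1·2 + 1
2 = 2·1 + 0
Back-substituting gives 60·28 ≡ 1 (mod 73).

28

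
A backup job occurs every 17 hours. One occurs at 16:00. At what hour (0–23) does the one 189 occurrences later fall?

13

189·17 = 3213.
3213 = 133·24 + 21, so 3213 mod 24 = 21.
(16 + 21) mod 24 = 13.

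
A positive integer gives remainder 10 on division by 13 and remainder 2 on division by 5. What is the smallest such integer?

62

Since 5·8 ≡ 1 (mod 13), take x = 2 + 5·((10−2)·8 mod 13) = 2 + 5·12 = 62.
Check: 62 mod 13 = 10, 62 mod 5 = 2.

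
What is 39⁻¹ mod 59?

59 = 1·39 + 20
39 = 1·20 + 19
20 = 1·19 + 1
19 = 19·1 + 0
Back-substituting gives 39·56 ≡ 1 (mod 59).

56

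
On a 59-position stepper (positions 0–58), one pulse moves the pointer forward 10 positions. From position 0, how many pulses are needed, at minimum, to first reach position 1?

10·6 = 60 = 1·59 + 1, so 10⁻¹ ≡ 6 (mod 59).

6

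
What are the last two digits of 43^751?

By repeated squaring mod 100: 43^1≡43, 43^2≡49, 43^4≡1, 43^8≡1, 43^16≡1, 43^32≡1, 43^64≡1, 43^128≡1, 43^256≡1, 43^512≡1.
Since 751 = 1 + 2 + 4 + 8 + 32 + 64 + 128 + 512 in binary, 43^751 ≡ 43·49·1·1·1·1·1·1 ≡ 7 (mod 100).

07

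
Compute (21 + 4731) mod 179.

4731 − 26·179 = 77, so 4731 ≡ 77 (mod 179).
(21 + 77) mod 179 = 98.

98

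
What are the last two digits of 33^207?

77

By repeated squaring mod 100: 33^1≡33, 33^2≡89, 33^4≡21, 33^8≡41, 33^16≡81, 33^32≡61, 33^64≡21, 33^128≡41.
207 = 1 + 2 + 4 + 8 + 64 + 128, so 33^207 ≡ 33·89·21·41·21·41 ≡ 77 (mod 100).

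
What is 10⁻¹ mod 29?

3

10·3 = 30 = 1·29 + 1, so 10⁻¹ ≡ 3 (mod 29).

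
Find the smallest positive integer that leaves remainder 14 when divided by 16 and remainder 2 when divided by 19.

x ≡ 14 (mod 16) gives x ∈ {14, 30, 46, 62, 78}.
The first of these with x mod 19 = 2 is 78.

78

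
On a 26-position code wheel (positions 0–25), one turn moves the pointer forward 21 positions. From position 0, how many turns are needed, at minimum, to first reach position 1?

5

26 = 1·21 + 5
21 = 4·5 + 1
5 = 5·1 + 0
Back-substituting gives 21·5 ≡ 1 (mod 26).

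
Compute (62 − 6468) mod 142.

126

6468 − 45·142 = 78, so 6468 ≡ 78 (mod 142).
(62 − 78) mod 142 = 126.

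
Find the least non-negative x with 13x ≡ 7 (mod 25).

14

The inverse of 13 mod 25 is 2 (since 13·2 = 26 ≡ 1).
Multiplying both sides by 2: x ≡ 2·7 = 14 ≡ 14 (mod 25).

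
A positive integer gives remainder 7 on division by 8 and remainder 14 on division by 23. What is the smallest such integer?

175

x ≡ 7 (mod 8) gives x ∈ {7, 15, 23, 31, 39, 47, 55, 63, …}.
The first of these with x mod 23 = 14 is 175.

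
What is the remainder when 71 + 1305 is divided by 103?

1305 mod 103 = 69 (since 12·103 = 1236).
(71 + 69) mod 103 = 37.

37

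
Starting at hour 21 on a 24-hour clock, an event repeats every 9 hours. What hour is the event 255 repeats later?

12

255·9 = 2295.
2295 mod 24 = 15 (since 95·24 = 2280).
(21 + 15) mod 24 = 12.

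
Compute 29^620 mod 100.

By repeated squaring mod 100: 29^1≡29, 29^2≡41, 29^4≡81, 29^8≡61, 29^16≡21, 29^32≡41, 29^64≡81, 29^128≡61, 29^256≡21, 29^512≡41.
620 = 4 + 8 + 32 + 64 + 512, so 29^620 ≡ 81·61·41·81·41 ≡ 1 (mod 100).

1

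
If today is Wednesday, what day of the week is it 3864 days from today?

Dividing 3864 by 7 gives quotient 552 and remainder 0.
Wednesday + 0 days → Wednesday.

Wednesday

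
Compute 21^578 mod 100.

61

By repeated squaring mod 100: 21^1≡21, 21^2≡41, 21^4≡81, 21^8≡61, 21^16≡21, 21^32≡41, 21^64≡81, 21^128≡61, 21^256≡21, 21^512≡41.
Since 578 = 2 + 64 + 512 in binary, 21^578 ≡ 41·81·41 ≡ 61 (mod 100).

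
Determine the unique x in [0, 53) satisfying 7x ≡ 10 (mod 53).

9

7⁻¹ ≡ 38 (mod 53) because 7·38 = 266 = 5·53 + 1.
Multiplying both sides by 38: x ≡ 38·10 = 380 ≡ 9 (mod 53).
Check: 7·9 = 63 = 1·53 + 10.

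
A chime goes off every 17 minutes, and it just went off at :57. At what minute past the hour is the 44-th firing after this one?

25

44·17 = 748.
748 mod 60 = 28 (since 12·60 = 720).
(57 + 28) mod 60 = 25.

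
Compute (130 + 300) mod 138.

300 mod 138 = 24 (since 2·138 = 276).
(130 + 24) mod 138 = 16.

16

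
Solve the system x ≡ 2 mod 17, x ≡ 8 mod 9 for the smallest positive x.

x ≡ 8 (mod 9) gives x ∈ {8, 17, 26, 35, 44, 53}.
The first of these with x mod 17 = 2 is 53.

53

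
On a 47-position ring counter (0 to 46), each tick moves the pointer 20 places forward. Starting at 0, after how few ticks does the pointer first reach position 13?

The inverse of 20 mod 47 is 40 (since 20·40 = 800 ≡ 1).
Multiplying both sides by 40: x ≡ 40·13 = 520 ≡ 3 (mod 47).

3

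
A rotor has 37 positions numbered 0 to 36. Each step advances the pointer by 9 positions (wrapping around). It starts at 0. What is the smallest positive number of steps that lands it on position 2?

9⁻¹ ≡ 33 (mod 37) because 9·33 = 297 = 8·37 + 1.
So x ≡ 33·2 = 66 ≡ 29 (mod 37).
Check: 9·29 = 261 = 7·37 + 2.

29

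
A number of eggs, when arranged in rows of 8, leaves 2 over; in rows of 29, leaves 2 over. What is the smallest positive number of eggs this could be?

x ≡ 2 (mod 8) gives x ∈ {2}.
The first of these with x mod 29 = 2 is 2.

2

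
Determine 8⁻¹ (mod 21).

21 = 2·8 + 5
8 = 1·5 + 3
5 = 1·3 + 2
3 = 1·2 + 1
2 = 2·1 + 0
Back-substituting gives 8·8 ≡ 1 (mod 21).

8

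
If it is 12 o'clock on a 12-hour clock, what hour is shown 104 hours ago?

4

104 = 8·12 + 8, so 104 mod 12 = 8.
12 − 8 → 4 on a 12-hour dial.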